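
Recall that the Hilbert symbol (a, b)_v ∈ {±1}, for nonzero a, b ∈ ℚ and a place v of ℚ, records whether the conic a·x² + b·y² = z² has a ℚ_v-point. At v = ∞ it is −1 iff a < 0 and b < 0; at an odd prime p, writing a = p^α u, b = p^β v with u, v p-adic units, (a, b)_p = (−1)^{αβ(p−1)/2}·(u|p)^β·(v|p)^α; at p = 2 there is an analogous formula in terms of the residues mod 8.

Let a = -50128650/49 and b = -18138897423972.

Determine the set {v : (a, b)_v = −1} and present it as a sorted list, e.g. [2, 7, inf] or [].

[2, 19, 41, inf]

Mod squares: a ≡ -222794, b ≡ -17. Check v ∈ {∞, 2, 3, 5, 7, 11, 13, 17, 19, 41}.
v=5: a=5^2·(≡1), b=5^0·(≡3) mod 5; (1|5)=+1, (3|5)=-1; (−1)^{2·0·2}·(+1)^0·(-1)^2 = +1.
v=∞: -222794 < 0 and -17 < 0  ⇒  (a,b)_∞ = -1.
v=2: v_2(a)=1, v_2(b)=2; units ≡ 3, 7 (mod 8); ε·ε+αω+βω = 1·1+1·0+2·1 ≡ 1  ⇒  (a,b)_2 = -1.
v=17: a=17^0·(≡1), b=17^3·(≡1) mod 17; (1|17)=+1, (1|17)=+1; (−1)^{0·3·8}·(+1)^3·(+1)^0 = +1.
v=7: a=7^-2·(≡2), b=7^0·(≡4) mod 7; (2|7)=+1, (4|7)=+1; (−1)^{-2·0·3}·(+1)^0·(+1)^-2 = +1.
v=41: a=41^1·(≡27), b=41^2·(≡6) mod 41; (27|41)=-1, (6|41)=-1; (−1)^{1·2·20}·(-1)^2·(-1)^1 = -1.
v=13: a=13^1·(≡1), b=13^2·(≡10) mod 13; (1|13)=+1, (10|13)=+1; (−1)^{1·2·6}·(+1)^2·(+1)^1 = +1.
v=19: a=19^1·(≡6), b=19^2·(≡3) mod 19; (6|19)=+1, (3|19)=-1; (−1)^{1·2·9}·(+1)^2·(-1)^1 = -1.
v=11: a=11^1·(≡8), b=11^0·(≡5) mod 11; (8|11)=-1, (5|11)=+1; (−1)^{1·0·5}·(-1)^0·(+1)^1 = +1.
v=3: a=3^2·(≡1), b=3^2·(≡1) mod 3; (1|3)=+1, (1|3)=+1; (−1)^{2·2·1}·(+1)^2·(+1)^2 = +1.
(-222794, -17 / ℚ) ramifies at {2, 19, 41, ∞}: a division algebra.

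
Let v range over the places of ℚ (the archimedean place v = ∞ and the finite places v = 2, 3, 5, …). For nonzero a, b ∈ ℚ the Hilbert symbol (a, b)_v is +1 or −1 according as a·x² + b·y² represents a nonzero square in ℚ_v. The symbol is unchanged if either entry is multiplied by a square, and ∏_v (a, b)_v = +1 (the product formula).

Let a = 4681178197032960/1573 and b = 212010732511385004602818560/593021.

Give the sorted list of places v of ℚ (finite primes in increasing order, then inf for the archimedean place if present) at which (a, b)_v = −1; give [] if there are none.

Mod squares: a ≡ 8970, b ≡ 46835. Check v ∈ {∞, 2, 3, 5, 7, 11, 13, 17, 19, 23, 29}.
v=29: a=29^0·(≡28), b=29^-1·(≡23) mod 29; (28|29)=+1, (23|29)=+1; (−1)^{0·-1·14}·(+1)^-1·(+1)^0 = +1.
v=∞: 8970 > 0 and 46835 > 0  ⇒  (a,b)_∞ = +1.
v=13: a=13^-1·(≡3), b=13^-2·(≡9) mod 13; (3|13)=+1, (9|13)=+1; (−1)^{-1·-2·6}·(+1)^-2·(+1)^-1 = +1.
v=5: a=5^1·(≡4), b=5^1·(≡2) mod 5; (4|5)=+1, (2|5)=-1; (−1)^{1·1·2}·(+1)^1·(-1)^1 = -1.
v=11: a=11^-2·(≡9), b=11^-2·(≡8) mod 11; (9|11)=+1, (8|11)=-1; (−1)^{-2·-2·5}·(+1)^-2·(-1)^-2 = +1.
v=2: v_2(a)=15, v_2(b)=24; units ≡ 5, 3 (mod 8); ε·ε+αω+βω = 0·1+15·1+24·1 ≡ 1  ⇒  (a,b)_2 = -1.
v=19: a=19^2·(≡15), b=19^3·(≡12) mod 19; (15|19)=-1, (12|19)=-1; (−1)^{2·3·9}·(-1)^3·(-1)^2 = -1.
v=23: a=23^1·(≡17), b=23^2·(≡5) mod 23; (17|23)=-1, (5|23)=-1; (−1)^{1·2·11}·(-1)^2·(-1)^1 = -1.
v=17: a=17^2·(≡7), b=17^3·(≡1) mod 17; (7|17)=-1, (1|17)=+1; (−1)^{2·3·8}·(-1)^3·(+1)^2 = -1.
v=3: a=3^5·(≡2), b=3^10·(≡2) mod 3; (2|3)=-1, (2|3)=-1; (−1)^{5·10·1}·(-1)^10·(-1)^5 = -1.
v=7: a=7^2·(≡3), b=7^4·(≡5) mod 7; (3|7)=-1, (5|7)=-1; (−1)^{2·4·3}·(-1)^4·(-1)^2 = +1.
(8970, 46835 / ℚ) ramifies at {2, 3, 5, 17, 19, 23}: a division algebra.

[2, 3, 5, 17, 19, 23]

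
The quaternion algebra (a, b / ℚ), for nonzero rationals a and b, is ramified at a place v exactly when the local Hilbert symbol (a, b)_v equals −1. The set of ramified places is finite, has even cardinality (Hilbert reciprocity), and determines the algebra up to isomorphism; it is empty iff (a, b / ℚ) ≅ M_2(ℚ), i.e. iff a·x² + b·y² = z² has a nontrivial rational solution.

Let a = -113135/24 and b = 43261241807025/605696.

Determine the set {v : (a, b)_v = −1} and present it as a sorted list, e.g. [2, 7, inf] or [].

[3, 11]

(a, b) ≡ (-5610, 7854) mod (ℚ^×)²; places V = {2, 3, 5, 7, 11, 13, 17, ∞}.
(a,b)_11: α=3, u≡7; β=5, v≡8 (mod 11); (7|11)=-1, (8|11)=-1; sign (−1)^1·-1^5·-1^3 = -1.
(a,b)_7: α=0, u≡2; β=-1, v≡4 (mod 7); (2|7)=+1, (4|7)=+1; sign (−1)^0·+1^-1·+1^0 = +1.
(a,b)_2: α=-3, β=-9; u≡3, v≡7 (mod 8); ε(u)ε(v)=1·1, αω(v)=-3·0, βω(u)=-9·1; sum ≡ 0  ⇒  +1.
(a,b)_3: α=-1, u≡2; β=7, v≡2 (mod 3); (2|3)=-1, (2|3)=-1; sign (−1)^1·-1^7·-1^-1 = -1.
(a,b)_5: α=1, u≡2; β=2, v≡1 (mod 5); (2|5)=-1, (1|5)=+1; sign (−1)^0·-1^2·+1^1 = +1.
(a,b)_∞: sgn(-5610)=−, sgn(7854)=+, so +1.
(a,b)_13: α=0, u≡11; β=-2, v≡11 (mod 13); (11|13)=-1, (11|13)=-1; sign (−1)^0·-1^-2·-1^0 = +1.
(a,b)_17: α=1, u≡11; β=3, v≡10 (mod 17); (11|17)=-1, (10|17)=-1; sign (−1)^0·-1^3·-1^1 = +1.
|Ram(-5610, 7854)| = 2, even; anisotropic at {3, 11}.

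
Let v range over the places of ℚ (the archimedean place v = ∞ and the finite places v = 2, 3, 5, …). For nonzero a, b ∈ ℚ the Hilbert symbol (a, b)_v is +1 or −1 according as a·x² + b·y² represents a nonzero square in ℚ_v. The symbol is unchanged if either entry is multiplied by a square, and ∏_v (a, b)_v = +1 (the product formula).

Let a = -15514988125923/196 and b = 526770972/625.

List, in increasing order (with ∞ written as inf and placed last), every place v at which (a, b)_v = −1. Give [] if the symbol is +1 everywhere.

Mod squares: a ≡ -3, b ≡ 1767. Check v ∈ {∞, 2, 3, 5, 7, 11, 13, 19, 31}.
v=7: a=7^-2·(≡2), b=7^2·(≡5) mod 7; (2|7)=+1, (5|7)=-1; (−1)^{-2·2·3}·(+1)^2·(-1)^-2 = +1.
v=13: a=13^2·(≡3), b=13^2·(≡4) mod 13; (3|13)=+1, (4|13)=+1; (−1)^{2·2·6}·(+1)^2·(+1)^2 = +1.
v=19: a=19^2·(≡7), b=19^1·(≡6) mod 19; (7|19)=+1, (6|19)=+1; (−1)^{2·1·9}·(+1)^1·(+1)^2 = +1.
v=5: a=5^0·(≡2), b=5^-4·(≡2) mod 5; (2|5)=-1, (2|5)=-1; (−1)^{0·-4·2}·(-1)^-4·(-1)^0 = +1.
v=2: v_2(a)=-2, v_2(b)=2; units ≡ 5, 7 (mod 8); ε·ε+αω+βω = 0·1+-2·0+2·1 ≡ 0  ⇒  (a,b)_2 = +1.
v=∞: -3 < 0 and 1767 > 0  ⇒  (a,b)_∞ = +1.
v=31: a=31^2·(≡2), b=31^1·(≡11) mod 31; (2|31)=+1, (11|31)=-1; (−1)^{2·1·15}·(+1)^1·(-1)^2 = +1.
v=3: a=3^7·(≡2), b=3^3·(≡1) mod 3; (2|3)=-1, (1|3)=+1; (−1)^{7·3·1}·(-1)^3·(+1)^7 = +1.
v=11: a=11^2·(≡10), b=11^0·(≡10) mod 11; (10|11)=-1, (10|11)=-1; (−1)^{2·0·5}·(-1)^0·(-1)^2 = +1.
Ram(a, b) = ∅: the form -3·x² + 1767·y² − z² is isotropic over every ℚ_v, so by Hasse–Minkowski it is isotropic over ℚ.

[]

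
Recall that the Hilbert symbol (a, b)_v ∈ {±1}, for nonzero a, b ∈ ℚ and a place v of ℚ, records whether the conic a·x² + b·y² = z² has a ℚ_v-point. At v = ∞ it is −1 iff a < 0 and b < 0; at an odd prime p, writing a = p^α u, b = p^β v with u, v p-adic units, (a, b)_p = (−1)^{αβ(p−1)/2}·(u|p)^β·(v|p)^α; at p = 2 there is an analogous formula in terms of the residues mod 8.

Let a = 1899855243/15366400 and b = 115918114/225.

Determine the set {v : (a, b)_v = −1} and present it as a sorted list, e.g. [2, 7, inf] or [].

[2, 23, 31, 37]

(a, b) ≡ (1147, 685906) mod (ℚ^×)²; places V = {2, 3, 5, 7, 11, 13, 23, 31, 37, ∞}.
(a,b)_2: α=-8, β=1; u≡3, v≡1 (mod 8); ε(u)ε(v)=1·0, αω(v)=-8·0, βω(u)=1·1; sum ≡ 1  ⇒  -1.
(a,b)_11: α=2, u≡3; β=0, v≡3 (mod 11); (3|11)=+1, (3|11)=+1; sign (−1)^0·+1^0·+1^2 = +1.
(a,b)_∞: sgn(1147)=+, sgn(685906)=+, so +1.
(a,b)_3: α=4, u≡1; β=-2, v≡1 (mod 3); (1|3)=+1, (1|3)=+1; sign (−1)^0·+1^-2·+1^4 = +1.
(a,b)_23: α=0, u≡14; β=1, v≡19 (mod 23); (14|23)=-1, (19|23)=-1; sign (−1)^0·-1^1·-1^0 = -1.
(a,b)_13: α=2, u≡1; β=3, v≡2 (mod 13); (1|13)=+1, (2|13)=-1; sign (−1)^0·+1^3·-1^2 = +1.
(a,b)_31: α=1, u≡11; β=1, v≡17 (mod 31); (11|31)=-1, (17|31)=-1; sign (−1)^1·-1^1·-1^1 = -1.
(a,b)_37: α=1, u≡15; β=1, v≡7 (mod 37); (15|37)=-1, (7|37)=+1; sign (−1)^0·-1^1·+1^1 = -1.
(a,b)_7: α=-4, u≡3; β=0, v≡4 (mod 7); (3|7)=-1, (4|7)=+1; sign (−1)^0·-1^0·+1^-4 = +1.
(a,b)_5: α=-2, u≡3; β=-2, v≡1 (mod 5); (3|5)=-1, (1|5)=+1; sign (−1)^0·-1^-2·+1^-2 = +1.
|Ram(1147, 685906)| = 4, even; anisotropic at {2, 23, 31, 37}.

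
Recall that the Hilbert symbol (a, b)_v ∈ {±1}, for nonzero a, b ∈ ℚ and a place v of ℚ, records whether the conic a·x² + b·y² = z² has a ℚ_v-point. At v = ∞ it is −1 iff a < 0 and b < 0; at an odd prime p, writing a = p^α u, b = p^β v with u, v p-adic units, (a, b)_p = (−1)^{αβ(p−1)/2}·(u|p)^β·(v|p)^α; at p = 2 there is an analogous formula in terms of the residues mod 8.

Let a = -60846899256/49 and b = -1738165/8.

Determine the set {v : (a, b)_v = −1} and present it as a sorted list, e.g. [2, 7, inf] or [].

Mod squares: a ≡ -286, b ≡ -170. Check v ∈ {∞, 2, 3, 5, 7, 11, 13, 17}.
v=3: a=3^2·(≡2), b=3^0·(≡1) mod 3; (2|3)=-1, (1|3)=+1; (−1)^{2·0·1}·(-1)^0·(+1)^2 = +1.
v=5: a=5^0·(≡1), b=5^1·(≡4) mod 5; (1|5)=+1, (4|5)=+1; (−1)^{0·1·2}·(+1)^1·(+1)^0 = +1.
v=13: a=13^3·(≡9), b=13^2·(≡3) mod 13; (9|13)=+1, (3|13)=+1; (−1)^{3·2·6}·(+1)^2·(+1)^3 = +1.
v=17: a=17^2·(≡6), b=17^1·(≡14) mod 17; (6|17)=-1, (14|17)=-1; (−1)^{2·1·8}·(-1)^1·(-1)^2 = -1.
v=2: v_2(a)=3, v_2(b)=-3; units ≡ 1, 3 (mod 8); ε·ε+αω+βω = 0·1+3·1+-3·0 ≡ 1  ⇒  (a,b)_2 = -1.
v=11: a=11^3·(≡2), b=11^2·(≡7) mod 11; (2|11)=-1, (7|11)=-1; (−1)^{3·2·5}·(-1)^2·(-1)^3 = -1.
v=7: a=7^-2·(≡4), b=7^0·(≡5) mod 7; (4|7)=+1, (5|7)=-1; (−1)^{-2·0·3}·(+1)^0·(-1)^-2 = +1.
v=∞: -286 < 0 and -170 < 0  ⇒  (a,b)_∞ = -1.
Ram(-286, -170) = {2, 11, 17, ∞}; no ℚ_2-point on the conic.

[2, 11, 17, inf]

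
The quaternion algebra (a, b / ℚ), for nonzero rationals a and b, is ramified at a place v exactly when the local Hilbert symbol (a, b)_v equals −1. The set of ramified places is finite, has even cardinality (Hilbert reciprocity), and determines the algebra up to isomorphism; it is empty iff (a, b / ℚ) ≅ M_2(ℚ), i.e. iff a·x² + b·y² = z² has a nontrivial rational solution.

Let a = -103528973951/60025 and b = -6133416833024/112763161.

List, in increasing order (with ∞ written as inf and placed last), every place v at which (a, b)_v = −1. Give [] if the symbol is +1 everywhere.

[13, inf]

(a, b) ≡ (-612597479, -30659) mod (ℚ^×)²; places V = {2, 5, 7, 13, 17, 23, 29, 31, 37, 41, 43, 53, ∞}.
(a,b)_17: α=0, u≡10; β=2, v≡13 (mod 17); (10|17)=-1, (13|17)=+1; sign (−1)^0·-1^2·+1^0 = +1.
(a,b)_53: α=1, u≡36; β=0, v≡43 (mod 53); (36|53)=+1, (43|53)=+1; sign (−1)^0·+1^0·+1^1 = +1.
(a,b)_5: α=-2, u≡4; β=0, v≡1 (mod 5); (4|5)=+1, (1|5)=+1; sign (−1)^0·+1^0·+1^-2 = +1.
(a,b)_43: α=1, u≡6; β=1, v≡19 (mod 43); (6|43)=+1, (19|43)=-1; sign (−1)^1·+1^1·-1^1 = +1.
(a,b)_2: α=0, β=12; u≡1, v≡5 (mod 8); ε(u)ε(v)=0·0, αω(v)=0·1, βω(u)=12·0; sum ≡ 0  ⇒  +1.
(a,b)_37: α=0, u≡20; β=-2, v≡15 (mod 37); (20|37)=-1, (15|37)=-1; sign (−1)^0·-1^-2·-1^0 = +1.
(a,b)_7: α=-4, u≡6; β=-2, v≡4 (mod 7); (6|7)=-1, (4|7)=+1; sign (−1)^0·-1^-2·+1^-4 = +1.
(a,b)_13: α=3, u≡6; β=2, v≡6 (mod 13); (6|13)=-1, (6|13)=-1; sign (−1)^0·-1^2·-1^3 = -1.
(a,b)_31: α=1, u≡7; β=1, v≡13 (mod 31); (7|31)=+1, (13|31)=-1; sign (−1)^1·+1^1·-1^1 = +1.
(a,b)_41: α=0, u≡15; β=-2, v≡10 (mod 41); (15|41)=-1, (10|41)=+1; sign (−1)^0·-1^-2·+1^0 = +1.
(a,b)_29: α=1, u≡13; β=0, v≡9 (mod 29); (13|29)=+1, (9|29)=+1; sign (−1)^0·+1^0·+1^1 = +1.
(a,b)_23: α=1, u≡5; β=1, v≡8 (mod 23); (5|23)=-1, (8|23)=+1; sign (−1)^1·-1^1·+1^1 = +1.
(a,b)_∞: sgn(-612597479)=−, sgn(-30659)=−, so -1.
(-612597479, -30659 / ℚ) ramifies at {13, ∞}: a division algebra.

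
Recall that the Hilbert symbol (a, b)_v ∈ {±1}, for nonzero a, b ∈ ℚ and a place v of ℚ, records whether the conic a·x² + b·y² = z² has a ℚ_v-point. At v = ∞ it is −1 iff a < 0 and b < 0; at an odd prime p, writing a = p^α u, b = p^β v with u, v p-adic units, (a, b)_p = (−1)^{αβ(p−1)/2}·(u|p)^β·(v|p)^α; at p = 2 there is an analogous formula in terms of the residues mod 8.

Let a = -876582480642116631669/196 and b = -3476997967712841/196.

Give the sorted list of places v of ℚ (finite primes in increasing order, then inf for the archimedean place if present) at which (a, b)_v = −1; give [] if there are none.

(a, b) ≡ (-18918581, -21318401) mod (ℚ^×)²; places V = {2, 3, 7, 11, 13, 23, 37, 41, 43, 47, ∞}.
(a,b)_11: α=3, u≡1; β=2, v≡2 (mod 11); (1|11)=+1, (2|11)=-1; sign (−1)^0·+1^2·-1^3 = -1.
(a,b)_13: α=2, u≡11; β=1, v≡5 (mod 13); (11|13)=-1, (5|13)=-1; sign (−1)^0·-1^1·-1^2 = -1.
(a,b)_3: α=6, u≡1; β=6, v≡1 (mod 3); (1|3)=+1, (1|3)=+1; sign (−1)^0·+1^6·+1^6 = +1.
(a,b)_41: α=2, u≡8; β=1, v≡33 (mod 41); (8|41)=+1, (33|41)=+1; sign (−1)^0·+1^1·+1^2 = +1.
(a,b)_23: α=1, u≡4; β=1, v≡16 (mod 23); (4|23)=+1, (16|23)=+1; sign (−1)^1·+1^1·+1^1 = -1.
(a,b)_37: α=1, u≡33; β=1, v≡21 (mod 37); (33|37)=+1, (21|37)=+1; sign (−1)^0·+1^1·+1^1 = +1.
(a,b)_2: α=-2, β=-2; u≡3, v≡7 (mod 8); ε(u)ε(v)=1·1, αω(v)=-2·0, βω(u)=-2·1; sum ≡ 1  ⇒  -1.
(a,b)_7: α=-2, u≡2; β=-2, v≡4 (mod 7); (2|7)=+1, (4|7)=+1; sign (−1)^0·+1^-2·+1^-2 = +1.
(a,b)_∞: sgn(-18918581)=−, sgn(-21318401)=−, so -1.
(a,b)_47: α=1, u≡2; β=1, v≡2 (mod 47); (2|47)=+1, (2|47)=+1; sign (−1)^1·+1^1·+1^1 = -1.
(a,b)_43: α=3, u≡14; β=2, v≡21 (mod 43); (14|43)=+1, (21|43)=+1; sign (−1)^0·+1^2·+1^3 = +1.
Ram(-18918581, -21318401) = {2, 11, 13, 23, 47, ∞}; no ℚ_2-point on the conic.

[2, 11, 13, 23, 47, inf]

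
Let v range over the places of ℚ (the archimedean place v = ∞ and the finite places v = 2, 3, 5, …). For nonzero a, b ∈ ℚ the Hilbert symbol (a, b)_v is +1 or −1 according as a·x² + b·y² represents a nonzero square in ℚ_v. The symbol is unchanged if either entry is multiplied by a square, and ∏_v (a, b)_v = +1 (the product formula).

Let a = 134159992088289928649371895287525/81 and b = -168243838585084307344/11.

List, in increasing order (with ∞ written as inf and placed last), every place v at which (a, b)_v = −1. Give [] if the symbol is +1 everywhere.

(a, b) ≡ (20604181, -272459) mod (ℚ^×)²; places V = {2, 3, 5, 11, 13, 17, 29, 31, 41, 43, 47, ∞}.
(a,b)_29: α=3, u≡18; β=2, v≡23 (mod 29); (18|29)=-1, (23|29)=+1; sign (−1)^0·-1^2·+1^3 = +1.
(a,b)_11: α=0, u≡3; β=-1, v≡9 (mod 11); (3|11)=+1, (9|11)=+1; sign (−1)^0·+1^-1·+1^0 = +1.
(a,b)_5: α=2, u≡1; β=0, v≡1 (mod 5); (1|5)=+1, (1|5)=+1; sign (−1)^0·+1^0·+1^2 = +1.
(a,b)_43: α=3, u≡37; β=2, v≡33 (mod 43); (37|43)=-1, (33|43)=-1; sign (−1)^0·-1^2·-1^3 = -1.
(a,b)_41: α=3, u≡16; β=2, v≡29 (mod 41); (16|41)=+1, (29|41)=-1; sign (−1)^0·+1^2·-1^3 = -1.
(a,b)_31: α=5, u≡13; β=3, v≡23 (mod 31); (13|31)=-1, (23|31)=-1; sign (−1)^1·-1^3·-1^5 = -1.
(a,b)_47: α=2, u≡11; β=1, v≡39 (mod 47); (11|47)=-1, (39|47)=-1; sign (−1)^0·-1^1·-1^2 = -1.
(a,b)_2: α=0, β=4; u≡5, v≡5 (mod 8); ε(u)ε(v)=0·0, αω(v)=0·1, βω(u)=4·1; sum ≡ 0  ⇒  +1.
(a,b)_3: α=-4, u≡1; β=0, v≡1 (mod 3); (1|3)=+1, (1|3)=+1; sign (−1)^0·+1^0·+1^-4 = +1.
(a,b)_17: α=2, u≡5; β=1, v≡13 (mod 17); (5|17)=-1, (13|17)=+1; sign (−1)^0·-1^1·+1^2 = -1.
(a,b)_13: α=3, u≡12; β=2, v≡2 (mod 13); (12|13)=+1, (2|13)=-1; sign (−1)^0·+1^2·-1^3 = -1.
(a,b)_∞: sgn(20604181)=+, sgn(-272459)=−, so +1.
(20604181, -272459 / ℚ) ramifies at {13, 17, 31, 41, 43, 47}: a division algebra.

[13, 17, 31, 41, 43, 47]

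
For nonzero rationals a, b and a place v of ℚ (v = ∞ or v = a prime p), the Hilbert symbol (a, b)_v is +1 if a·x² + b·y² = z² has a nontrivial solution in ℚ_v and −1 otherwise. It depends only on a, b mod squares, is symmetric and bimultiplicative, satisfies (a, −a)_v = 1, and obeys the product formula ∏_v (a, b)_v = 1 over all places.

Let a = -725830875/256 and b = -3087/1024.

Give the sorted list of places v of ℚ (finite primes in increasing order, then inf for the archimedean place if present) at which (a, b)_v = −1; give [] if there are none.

(a, b) ≡ (-7315, -7) mod (ℚ^×)²; places V = {2, 3, 5, 7, 11, 19, ∞}.
(a,b)_∞: sgn(-7315)=−, sgn(-7)=−, so -1.
(a,b)_5: α=3, u≡3; β=0, v≡2 (mod 5); (3|5)=-1, (2|5)=-1; sign (−1)^0·-1^0·-1^3 = -1.
(a,b)_19: α=1, u≡13; β=0, v≡14 (mod 19); (13|19)=-1, (14|19)=-1; sign (−1)^0·-1^0·-1^1 = -1.
(a,b)_7: α=3, u≡6; β=3, v≡6 (mod 7); (6|7)=-1, (6|7)=-1; sign (−1)^1·-1^3·-1^3 = -1.
(a,b)_2: α=-8, β=-10; u≡5, v≡1 (mod 8); ε(u)ε(v)=0·0, αω(v)=-8·0, βω(u)=-10·1; sum ≡ 0  ⇒  +1.
(a,b)_3: α=4, u≡2; β=2, v≡2 (mod 3); (2|3)=-1, (2|3)=-1; sign (−1)^0·-1^2·-1^4 = +1.
(a,b)_11: α=1, u≡10; β=0, v≡4 (mod 11); (10|11)=-1, (4|11)=+1; sign (−1)^0·-1^0·+1^1 = +1.
Ram(-7315, -7) = {5, 7, 19, ∞}; no ℚ_5-point on the conic.

[5, 7, 19, inf]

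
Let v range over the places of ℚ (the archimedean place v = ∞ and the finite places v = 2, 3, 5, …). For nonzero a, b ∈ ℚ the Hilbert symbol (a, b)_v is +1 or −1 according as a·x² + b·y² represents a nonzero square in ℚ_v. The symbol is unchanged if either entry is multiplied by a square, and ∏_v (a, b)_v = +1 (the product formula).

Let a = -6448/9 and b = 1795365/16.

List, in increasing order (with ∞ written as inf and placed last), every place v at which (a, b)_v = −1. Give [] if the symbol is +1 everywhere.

[5, 31]

(a, b) ≡ (-403, 22165) mod (ℚ^×)²; places V = {2, 3, 5, 11, 13, 31, ∞}.
(a,b)_11: α=0, u≡1; β=1, v≡6 (mod 11); (1|11)=+1, (6|11)=-1; sign (−1)^0·+1^1·-1^0 = +1.
(a,b)_5: α=0, u≡3; β=1, v≡3 (mod 5); (3|5)=-1, (3|5)=-1; sign (−1)^0·-1^1·-1^0 = -1.
(a,b)_3: α=-2, u≡2; β=4, v≡1 (mod 3); (2|3)=-1, (1|3)=+1; sign (−1)^0·-1^4·+1^-2 = +1.
(a,b)_31: α=1, u≡1; β=1, v≡14 (mod 31); (1|31)=+1, (14|31)=+1; sign (−1)^1·+1^1·+1^1 = -1.
(a,b)_∞: sgn(-403)=−, sgn(22165)=+, so +1.
(a,b)_13: α=1, u≡7; β=1, v≡2 (mod 13); (7|13)=-1, (2|13)=-1; sign (−1)^0·-1^1·-1^1 = +1.
(a,b)_2: α=4, β=-4; u≡5, v≡5 (mod 8); ε(u)ε(v)=0·0, αω(v)=4·1, βω(u)=-4·1; sum ≡ 0  ⇒  +1.
(-403, 22165 / ℚ) ramifies at {5, 31}: a division algebra.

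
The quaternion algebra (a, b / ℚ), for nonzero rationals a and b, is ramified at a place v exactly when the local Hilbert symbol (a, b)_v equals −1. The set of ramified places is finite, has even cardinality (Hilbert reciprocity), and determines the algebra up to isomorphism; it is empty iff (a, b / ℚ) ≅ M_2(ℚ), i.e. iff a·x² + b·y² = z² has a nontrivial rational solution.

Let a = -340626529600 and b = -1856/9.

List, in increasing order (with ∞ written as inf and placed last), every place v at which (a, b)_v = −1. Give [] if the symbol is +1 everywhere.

Mod squares: a ≡ -301, b ≡ -29. Check v ∈ {∞, 2, 3, 5, 7, 29, 43}.
v=3: a=3^0·(≡2), b=3^-2·(≡1) mod 3; (2|3)=-1, (1|3)=+1; (−1)^{0·-2·1}·(-1)^-2·(+1)^0 = +1.
v=2: v_2(a)=6, v_2(b)=6; units ≡ 3, 3 (mod 8); ε·ε+αω+βω = 1·1+6·1+6·1 ≡ 1  ⇒  (a,b)_2 = -1.
v=5: a=5^2·(≡1), b=5^0·(≡1) mod 5; (1|5)=+1, (1|5)=+1; (−1)^{2·0·2}·(+1)^0·(+1)^2 = +1.
v=43: a=43^1·(≡4), b=43^0·(≡4) mod 43; (4|43)=+1, (4|43)=+1; (−1)^{1·0·21}·(+1)^0·(+1)^1 = +1.
v=7: a=7^1·(≡3), b=7^0·(≡3) mod 7; (3|7)=-1, (3|7)=-1; (−1)^{1·0·3}·(-1)^0·(-1)^1 = -1.
v=∞: -301 < 0 and -29 < 0  ⇒  (a,b)_∞ = -1.
v=29: a=29^4·(≡3), b=29^1·(≡9) mod 29; (3|29)=-1, (9|29)=+1; (−1)^{4·1·14}·(-1)^1·(+1)^4 = -1.
(-301, -29 / ℚ) ramifies at {2, 7, 29, ∞}: a division algebra.

[2, 7, 29, inf]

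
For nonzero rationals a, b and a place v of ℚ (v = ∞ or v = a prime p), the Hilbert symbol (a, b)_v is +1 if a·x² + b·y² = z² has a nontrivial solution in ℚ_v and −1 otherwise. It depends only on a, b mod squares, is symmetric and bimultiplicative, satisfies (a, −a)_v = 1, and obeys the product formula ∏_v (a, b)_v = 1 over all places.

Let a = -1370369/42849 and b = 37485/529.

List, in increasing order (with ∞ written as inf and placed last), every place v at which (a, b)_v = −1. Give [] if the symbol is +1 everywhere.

[11, 13]

(a, b) ≡ (-1001, 85) mod (ℚ^×)²; places V = {2, 3, 5, 7, 11, 13, 17, 23, 37, ∞}.
(a,b)_5: α=0, u≡4; β=1, v≡3 (mod 5); (4|5)=+1, (3|5)=-1; sign (−1)^0·+1^1·-1^0 = +1.
(a,b)_∞: sgn(-1001)=−, sgn(85)=+, so +1.
(a,b)_23: α=-2, u≡11; β=-2, v≡18 (mod 23); (11|23)=-1, (18|23)=+1; sign (−1)^0·-1^-2·+1^-2 = +1.
(a,b)_3: α=-4, u≡1; β=2, v≡1 (mod 3); (1|3)=+1, (1|3)=+1; sign (−1)^0·+1^2·+1^-4 = +1.
(a,b)_37: α=2, u≡24; β=0, v≡34 (mod 37); (24|37)=-1, (34|37)=+1; sign (−1)^0·-1^0·+1^2 = +1.
(a,b)_7: α=1, u≡1; β=2, v≡4 (mod 7); (1|7)=+1, (4|7)=+1; sign (−1)^0·+1^2·+1^1 = +1.
(a,b)_2: α=0, β=0; u≡7, v≡5 (mod 8); ε(u)ε(v)=1·0, αω(v)=0·1, βω(u)=0·0; sum ≡ 0  ⇒  +1.
(a,b)_17: α=0, u≡2; β=1, v≡6 (mod 17); (2|17)=+1, (6|17)=-1; sign (−1)^0·+1^1·-1^0 = +1.
(a,b)_13: α=1, u≡4; β=0, v≡5 (mod 13); (4|13)=+1, (5|13)=-1; sign (−1)^0·+1^0·-1^1 = -1.
(a,b)_11: α=1, u≡10; β=0, v≡8 (mod 11); (10|11)=-1, (8|11)=-1; sign (−1)^0·-1^0·-1^1 = -1.
Ram(-1001, 85) = {11, 13}; no ℚ_11-point on the conic.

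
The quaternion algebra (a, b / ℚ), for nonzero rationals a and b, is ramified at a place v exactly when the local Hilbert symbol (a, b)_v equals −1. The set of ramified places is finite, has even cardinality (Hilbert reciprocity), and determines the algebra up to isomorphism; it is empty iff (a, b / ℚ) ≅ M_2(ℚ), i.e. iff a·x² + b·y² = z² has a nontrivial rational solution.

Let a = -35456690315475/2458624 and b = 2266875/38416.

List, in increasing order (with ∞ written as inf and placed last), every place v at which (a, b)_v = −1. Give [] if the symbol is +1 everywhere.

[11, 13]

(a, b) ≡ (-11, 403) mod (ℚ^×)²; places V = {2, 3, 5, 7, 11, 13, 31, ∞}.
(a,b)_2: α=-10, β=-4; u≡5, v≡3 (mod 8); ε(u)ε(v)=0·1, αω(v)=-10·1, βω(u)=-4·1; sum ≡ 0  ⇒  +1.
(a,b)_∞: sgn(-11)=−, sgn(403)=+, so +1.
(a,b)_7: α=-4, u≡6; β=-4, v≡1 (mod 7); (6|7)=-1, (1|7)=+1; sign (−1)^0·-1^-4·+1^-4 = +1.
(a,b)_11: α=3, u≡8; β=0, v≡7 (mod 11); (8|11)=-1, (7|11)=-1; sign (−1)^0·-1^0·-1^3 = -1.
(a,b)_5: α=2, u≡4; β=4, v≡2 (mod 5); (4|5)=+1, (2|5)=-1; sign (−1)^0·+1^4·-1^2 = +1.
(a,b)_31: α=2, u≡8; β=1, v≡26 (mod 31); (8|31)=+1, (26|31)=-1; sign (−1)^0·+1^1·-1^2 = +1.
(a,b)_3: α=8, u≡1; β=2, v≡1 (mod 3); (1|3)=+1, (1|3)=+1; sign (−1)^0·+1^2·+1^8 = +1.
(a,b)_13: α=2, u≡6; β=1, v≡6 (mod 13); (6|13)=-1, (6|13)=-1; sign (−1)^0·-1^1·-1^2 = -1.
|Ram(-11, 403)| = 2, even; anisotropic at {11, 13}.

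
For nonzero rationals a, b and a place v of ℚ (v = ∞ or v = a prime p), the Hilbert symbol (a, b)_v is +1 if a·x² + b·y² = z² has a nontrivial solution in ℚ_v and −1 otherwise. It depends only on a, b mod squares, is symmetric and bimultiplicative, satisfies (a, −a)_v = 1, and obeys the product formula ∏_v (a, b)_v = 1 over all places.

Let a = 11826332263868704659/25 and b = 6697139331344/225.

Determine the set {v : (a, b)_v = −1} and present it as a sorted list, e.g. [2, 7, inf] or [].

(a, b) ≡ (133331, 2849) mod (ℚ^×)²; places V = {2, 3, 5, 7, 11, 17, 23, 31, 37, ∞}.
(a,b)_5: α=-2, u≡4; β=-2, v≡1 (mod 5); (4|5)=+1, (1|5)=+1; sign (−1)^0·+1^-2·+1^-2 = +1.
(a,b)_∞: sgn(133331)=+, sgn(2849)=+, so +1.
(a,b)_2: α=0, β=4; u≡3, v≡1 (mod 8); ε(u)ε(v)=1·0, αω(v)=0·0, βω(u)=4·1; sum ≡ 0  ⇒  +1.
(a,b)_23: α=3, u≡4; β=2, v≡20 (mod 23); (4|23)=+1, (20|23)=-1; sign (−1)^0·+1^2·-1^3 = -1.
(a,b)_3: α=2, u≡2; β=-2, v≡2 (mod 3); (2|3)=-1, (2|3)=-1; sign (−1)^0·-1^-2·-1^2 = +1.
(a,b)_31: α=3, u≡24; β=2, v≡4 (mod 31); (24|31)=-1, (4|31)=+1; sign (−1)^0·-1^2·+1^3 = +1.
(a,b)_37: α=2, u≡15; β=1, v≡11 (mod 37); (15|37)=-1, (11|37)=+1; sign (−1)^0·-1^1·+1^2 = -1.
(a,b)_7: α=2, u≡1; β=1, v≡4 (mod 7); (1|7)=+1, (4|7)=+1; sign (−1)^0·+1^1·+1^2 = +1.
(a,b)_11: α=1, u≡2; β=1, v≡6 (mod 11); (2|11)=-1, (6|11)=-1; sign (−1)^1·-1^1·-1^1 = -1.
(a,b)_17: α=3, u≡6; β=2, v≡6 (mod 17); (6|17)=-1, (6|17)=-1; sign (−1)^0·-1^2·-1^3 = -1.
Ram(133331, 2849) = {11, 17, 23, 37}; no ℚ_11-point on the conic.

[11, 17, 23, 37]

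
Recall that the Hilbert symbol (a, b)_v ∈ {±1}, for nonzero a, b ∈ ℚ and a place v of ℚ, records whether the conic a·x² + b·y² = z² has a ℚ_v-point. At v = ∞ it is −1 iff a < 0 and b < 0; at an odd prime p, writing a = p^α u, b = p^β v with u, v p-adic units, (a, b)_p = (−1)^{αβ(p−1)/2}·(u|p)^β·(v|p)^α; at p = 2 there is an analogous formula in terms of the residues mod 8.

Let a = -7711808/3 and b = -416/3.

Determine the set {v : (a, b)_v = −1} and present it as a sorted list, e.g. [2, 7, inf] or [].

Mod squares: a ≡ -2139, b ≡ -78. Check v ∈ {∞, 2, 3, 13, 23, 31}.
v=3: a=3^-1·(≡1), b=3^-1·(≡1) mod 3; (1|3)=+1, (1|3)=+1; (−1)^{-1·-1·1}·(+1)^-1·(+1)^-1 = -1.
v=31: a=31^1·(≡23), b=31^0·(≡6) mod 31; (23|31)=-1, (6|31)=-1; (−1)^{1·0·15}·(-1)^0·(-1)^1 = -1.
v=13: a=13^2·(≡8), b=13^1·(≡11) mod 13; (8|13)=-1, (11|13)=-1; (−1)^{2·1·6}·(-1)^1·(-1)^2 = -1.
v=2: v_2(a)=6, v_2(b)=5; units ≡ 5, 1 (mod 8); ε·ε+αω+βω = 0·0+6·0+5·1 ≡ 1  ⇒  (a,b)_2 = -1.
v=∞: -2139 < 0 and -78 < 0  ⇒  (a,b)_∞ = -1.
v=23: a=23^1·(≡7), b=23^0·(≡7) mod 23; (7|23)=-1, (7|23)=-1; (−1)^{1·0·11}·(-1)^0·(-1)^1 = -1.
Ram(-2139, -78) = {2, 3, 13, 23, 31, ∞}; no ℚ_2-point on the conic.

[2, 3, 13, 23, 31, inf]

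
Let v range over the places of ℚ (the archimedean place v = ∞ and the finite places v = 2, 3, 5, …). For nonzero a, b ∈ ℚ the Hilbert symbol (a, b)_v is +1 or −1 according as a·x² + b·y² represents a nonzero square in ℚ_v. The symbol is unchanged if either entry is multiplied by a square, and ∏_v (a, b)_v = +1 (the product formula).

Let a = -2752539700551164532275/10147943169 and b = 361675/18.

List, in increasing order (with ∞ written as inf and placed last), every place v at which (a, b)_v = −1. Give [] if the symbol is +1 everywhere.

[2, 23]

Mod squares: a ≡ -851, b ≡ 28934. Check v ∈ {∞, 2, 3, 5, 7, 13, 17, 23, 37, 41, 47}.
v=7: a=7^-2·(≡6), b=7^0·(≡5) mod 7; (6|7)=-1, (5|7)=-1; (−1)^{-2·0·3}·(-1)^0·(-1)^-2 = +1.
v=2: v_2(a)=0, v_2(b)=-1; units ≡ 5, 3 (mod 8); ε·ε+αω+βω = 0·1+0·1+-1·1 ≡ 1  ⇒  (a,b)_2 = -1.
v=23: a=23^7·(≡13), b=23^1·(≡6) mod 23; (13|23)=+1, (6|23)=+1; (−1)^{7·1·11}·(+1)^1·(+1)^7 = -1.
v=47: a=47^2·(≡24), b=47^0·(≡11) mod 47; (24|47)=+1, (11|47)=-1; (−1)^{2·0·23}·(+1)^0·(-1)^2 = +1.
v=17: a=17^2·(≡4), b=17^1·(≡8) mod 17; (4|17)=+1, (8|17)=+1; (−1)^{2·1·8}·(+1)^1·(+1)^2 = +1.
v=∞: -851 < 0 and 28934 > 0  ⇒  (a,b)_∞ = +1.
v=13: a=13^-2·(≡6), b=13^0·(≡3) mod 13; (6|13)=-1, (3|13)=+1; (−1)^{-2·0·6}·(-1)^0·(+1)^-2 = +1.
v=41: a=41^-2·(≡32), b=41^0·(≡19) mod 41; (32|41)=+1, (19|41)=-1; (−1)^{-2·0·20}·(+1)^0·(-1)^-2 = +1.
v=5: a=5^2·(≡1), b=5^2·(≡4) mod 5; (1|5)=+1, (4|5)=+1; (−1)^{2·2·2}·(+1)^2·(+1)^2 = +1.
v=37: a=37^3·(≡29), b=37^1·(≡23) mod 37; (29|37)=-1, (23|37)=-1; (−1)^{3·1·18}·(-1)^1·(-1)^3 = +1.
v=3: a=3^-6·(≡1), b=3^-2·(≡2) mod 3; (1|3)=+1, (2|3)=-1; (−1)^{-6·-2·1}·(+1)^-2·(-1)^-6 = +1.
|Ram(-851, 28934)| = 2, even; anisotropic at {2, 23}.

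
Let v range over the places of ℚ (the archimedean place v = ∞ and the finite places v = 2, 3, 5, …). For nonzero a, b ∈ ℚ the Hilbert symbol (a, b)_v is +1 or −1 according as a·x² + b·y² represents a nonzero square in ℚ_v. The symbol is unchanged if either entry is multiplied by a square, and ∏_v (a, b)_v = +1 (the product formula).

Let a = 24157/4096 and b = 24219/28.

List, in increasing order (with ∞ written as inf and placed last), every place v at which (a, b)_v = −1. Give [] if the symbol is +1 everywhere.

[7, 23]

Mod squares: a ≡ 493, b ≡ 2093. Check v ∈ {∞, 2, 3, 7, 13, 17, 23, 29}.
v=3: a=3^0·(≡1), b=3^4·(≡2) mod 3; (1|3)=+1, (2|3)=-1; (−1)^{0·4·1}·(+1)^4·(-1)^0 = +1.
v=17: a=17^1·(≡7), b=17^0·(≡1) mod 17; (7|17)=-1, (1|17)=+1; (−1)^{1·0·8}·(-1)^0·(+1)^1 = +1.
v=29: a=29^1·(≡3), b=29^0·(≡25) mod 29; (3|29)=-1, (25|29)=+1; (−1)^{1·0·14}·(-1)^0·(+1)^1 = +1.
v=13: a=13^0·(≡3), b=13^1·(≡2) mod 13; (3|13)=+1, (2|13)=-1; (−1)^{0·1·6}·(+1)^1·(-1)^0 = +1.
v=∞: 493 > 0 and 2093 > 0  ⇒  (a,b)_∞ = +1.
v=7: a=7^2·(≡3), b=7^-1·(≡5) mod 7; (3|7)=-1, (5|7)=-1; (−1)^{2·-1·3}·(-1)^-1·(-1)^2 = -1.
v=2: v_2(a)=-12, v_2(b)=-2; units ≡ 5, 5 (mod 8); ε·ε+αω+βω = 0·0+-12·1+-2·1 ≡ 0  ⇒  (a,b)_2 = +1.
v=23: a=23^0·(≡15), b=23^1·(≡22) mod 23; (15|23)=-1, (22|23)=-1; (−1)^{0·1·11}·(-1)^1·(-1)^0 = -1.
|Ram(493, 2093)| = 2, even; anisotropic at {7, 23}.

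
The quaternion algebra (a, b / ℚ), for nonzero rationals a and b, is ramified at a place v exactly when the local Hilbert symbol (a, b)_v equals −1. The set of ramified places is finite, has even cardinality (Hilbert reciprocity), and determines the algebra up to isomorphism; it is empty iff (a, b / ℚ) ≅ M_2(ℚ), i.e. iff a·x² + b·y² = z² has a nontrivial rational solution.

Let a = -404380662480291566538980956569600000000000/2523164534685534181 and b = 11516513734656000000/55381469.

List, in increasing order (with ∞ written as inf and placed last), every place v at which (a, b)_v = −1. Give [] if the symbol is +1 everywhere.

(a, b) ≡ (-256215, 7161) mod (ℚ^×)²; places V = {2, 3, 5, 7, 11, 13, 19, 29, 31, ∞}.
(a,b)_11: α=0, u≡7; β=-1, v≡7 (mod 11); (7|11)=-1, (7|11)=-1; sign (−1)^0·-1^-1·-1^0 = -1.
(a,b)_19: α=-1, u≡1; β=2, v≡11 (mod 19); (1|19)=+1, (11|19)=+1; sign (−1)^0·+1^2·+1^-1 = +1.
(a,b)_5: α=11, u≡2; β=6, v≡1 (mod 5); (2|5)=-1, (1|5)=+1; sign (−1)^0·-1^6·+1^11 = +1.
(a,b)_7: α=8, u≡5; β=3, v≡1 (mod 7); (5|7)=-1, (1|7)=+1; sign (−1)^0·-1^3·+1^8 = -1.
(a,b)_∞: sgn(-256215)=−, sgn(7161)=+, so +1.
(a,b)_2: α=58, β=18; u≡1, v≡1 (mod 8); ε(u)ε(v)=0·0, αω(v)=58·0, βω(u)=18·0; sum ≡ 0  ⇒  +1.
(a,b)_13: α=-6, u≡11; β=-2, v≡6 (mod 13); (11|13)=-1, (6|13)=-1; sign (−1)^0·-1^-2·-1^-6 = +1.
(a,b)_31: α=-7, u≡3; β=-3, v≡5 (mod 31); (3|31)=-1, (5|31)=+1; sign (−1)^1·-1^-3·+1^-7 = +1.
(a,b)_3: α=5, u≡2; β=3, v≡2 (mod 3); (2|3)=-1, (2|3)=-1; sign (−1)^1·-1^3·-1^5 = -1.
(a,b)_29: α=5, u≡8; β=2, v≡27 (mod 29); (8|29)=-1, (27|29)=-1; sign (−1)^0·-1^2·-1^5 = -1.
(-256215, 7161 / ℚ) ramifies at {3, 7, 11, 29}: a division algebra.

[3, 7, 11, 29]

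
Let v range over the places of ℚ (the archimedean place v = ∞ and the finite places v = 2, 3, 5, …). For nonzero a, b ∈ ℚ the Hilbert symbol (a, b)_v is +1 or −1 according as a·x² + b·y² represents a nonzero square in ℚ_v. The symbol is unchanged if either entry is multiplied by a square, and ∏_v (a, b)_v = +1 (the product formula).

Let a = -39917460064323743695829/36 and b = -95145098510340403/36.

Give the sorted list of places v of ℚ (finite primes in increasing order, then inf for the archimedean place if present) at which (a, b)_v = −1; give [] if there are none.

(a, b) ≡ (-226782710021, -540547) mod (ℚ^×)²; places V = {2, 3, 7, 17, 23, 29, 31, 37, 47, 53, ∞}.
(a,b)_∞: sgn(-226782710021)=−, sgn(-540547)=−, so -1.
(a,b)_29: α=3, u≡22; β=2, v≡9 (mod 29); (22|29)=+1, (9|29)=+1; sign (−1)^0·+1^2·+1^3 = +1.
(a,b)_3: α=-2, u≡1; β=-2, v≡2 (mod 3); (1|3)=+1, (2|3)=-1; sign (−1)^0·+1^-2·-1^-2 = +1.
(a,b)_2: α=-2, β=-2; u≡3, v≡5 (mod 8); ε(u)ε(v)=1·0, αω(v)=-2·1, βω(u)=-2·1; sum ≡ 0  ⇒  +1.
(a,b)_47: α=1, u≡6; β=1, v≡7 (mod 47); (6|47)=+1, (7|47)=+1; sign (−1)^1·+1^1·+1^1 = -1.
(a,b)_23: α=3, u≡10; β=2, v≡5 (mod 23); (10|23)=-1, (5|23)=-1; sign (−1)^0·-1^2·-1^3 = -1.
(a,b)_7: α=1, u≡4; β=1, v≡5 (mod 7); (4|7)=+1, (5|7)=-1; sign (−1)^1·+1^1·-1^1 = +1.
(a,b)_17: α=3, u≡11; β=2, v≡8 (mod 17); (11|17)=-1, (8|17)=+1; sign (−1)^0·-1^2·+1^3 = +1.
(a,b)_37: α=3, u≡36; β=2, v≡13 (mod 37); (36|37)=+1, (13|37)=-1; sign (−1)^0·+1^2·-1^3 = -1.
(a,b)_53: α=1, u≡46; β=1, v≡12 (mod 53); (46|53)=+1, (12|53)=-1; sign (−1)^0·+1^1·-1^1 = -1.
(a,b)_31: α=1, u≡25; β=1, v≡9 (mod 31); (25|31)=+1, (9|31)=+1; sign (−1)^1·+1^1·+1^1 = -1.
(-226782710021, -540547 / ℚ) ramifies at {23, 31, 37, 47, 53, ∞}: a division algebra.

[23, 31, 37, 47, 53, inf]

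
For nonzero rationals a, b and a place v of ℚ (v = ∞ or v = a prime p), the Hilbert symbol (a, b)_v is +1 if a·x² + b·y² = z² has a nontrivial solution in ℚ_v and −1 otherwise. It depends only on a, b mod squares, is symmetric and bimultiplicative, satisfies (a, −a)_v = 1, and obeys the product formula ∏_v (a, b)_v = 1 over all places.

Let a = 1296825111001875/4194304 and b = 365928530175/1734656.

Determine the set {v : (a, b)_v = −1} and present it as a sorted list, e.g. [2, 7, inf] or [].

[2, 3, 7, 19]

Mod squares: a ≡ 3, b ≡ 9842. Check v ∈ {∞, 2, 3, 5, 7, 11, 13, 19, 37}.
v=11: a=11^0·(≡1), b=11^-2·(≡7) mod 11; (1|11)=+1, (7|11)=-1; (−1)^{0·-2·5}·(+1)^-2·(-1)^0 = +1.
v=13: a=13^4·(≡3), b=13^4·(≡12) mod 13; (3|13)=+1, (12|13)=+1; (−1)^{4·4·6}·(+1)^4·(+1)^4 = +1.
v=5: a=5^4·(≡2), b=5^2·(≡2) mod 5; (2|5)=-1, (2|5)=-1; (−1)^{4·2·2}·(-1)^2·(-1)^4 = +1.
v=∞: 3 > 0 and 9842 > 0  ⇒  (a,b)_∞ = +1.
v=3: a=3^1·(≡1), b=3^6·(≡2) mod 3; (1|3)=+1, (2|3)=-1; (−1)^{1·6·1}·(+1)^6·(-1)^1 = -1.
v=37: a=37^2·(≡21), b=37^1·(≡28) mod 37; (21|37)=+1, (28|37)=+1; (−1)^{2·1·18}·(+1)^1·(+1)^2 = +1.
v=7: a=7^2·(≡6), b=7^-1·(≡5) mod 7; (6|7)=-1, (5|7)=-1; (−1)^{2·-1·3}·(-1)^-1·(-1)^2 = -1.
v=19: a=19^2·(≡12), b=19^1·(≡9) mod 19; (12|19)=-1, (9|19)=+1; (−1)^{2·1·9}·(-1)^1·(+1)^2 = -1.
v=2: v_2(a)=-22, v_2(b)=-11; units ≡ 3, 1 (mod 8); ε·ε+αω+βω = 1·0+-22·0+-11·1 ≡ 1  ⇒  (a,b)_2 = -1.
|Ram(3, 9842)| = 4, even; anisotropic at {2, 3, 7, 19}.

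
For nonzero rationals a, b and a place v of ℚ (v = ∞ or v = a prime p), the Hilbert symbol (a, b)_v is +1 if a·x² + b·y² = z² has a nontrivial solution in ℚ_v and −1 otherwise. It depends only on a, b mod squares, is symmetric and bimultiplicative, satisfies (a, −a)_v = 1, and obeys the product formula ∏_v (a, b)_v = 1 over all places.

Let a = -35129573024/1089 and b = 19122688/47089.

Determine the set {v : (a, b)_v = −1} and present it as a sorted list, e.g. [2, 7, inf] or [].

Mod squares: a ≡ -266, b ≡ 442. Check v ∈ {∞, 2, 3, 7, 11, 13, 17, 19, 31}.
v=17: a=17^2·(≡11), b=17^1·(≡9) mod 17; (11|17)=-1, (9|17)=+1; (−1)^{2·1·8}·(-1)^1·(+1)^2 = -1.
v=31: a=31^0·(≡23), b=31^-2·(≡5) mod 31; (23|31)=-1, (5|31)=+1; (−1)^{0·-2·15}·(-1)^-2·(+1)^0 = +1.
v=∞: -266 < 0 and 442 > 0  ⇒  (a,b)_∞ = +1.
v=19: a=19^1·(≡17), b=19^0·(≡17) mod 19; (17|19)=+1, (17|19)=+1; (−1)^{1·0·9}·(+1)^0·(+1)^1 = +1.
v=7: a=7^1·(≡4), b=7^-2·(≡2) mod 7; (4|7)=+1, (2|7)=+1; (−1)^{1·-2·3}·(+1)^-2·(+1)^1 = +1.
v=3: a=3^-2·(≡1), b=3^0·(≡1) mod 3; (1|3)=+1, (1|3)=+1; (−1)^{-2·0·1}·(+1)^0·(+1)^-2 = +1.
v=13: a=13^4·(≡5), b=13^3·(≡11) mod 13; (5|13)=-1, (11|13)=-1; (−1)^{4·3·6}·(-1)^3·(-1)^4 = -1.
v=2: v_2(a)=5, v_2(b)=9; units ≡ 3, 5 (mod 8); ε·ε+αω+βω = 1·0+5·1+9·1 ≡ 0  ⇒  (a,b)_2 = +1.
v=11: a=11^-2·(≡9), b=11^0·(≡10) mod 11; (9|11)=+1, (10|11)=-1; (−1)^{-2·0·5}·(+1)^0·(-1)^-2 = +1.
|Ram(-266, 442)| = 2, even; anisotropic at {13, 17}.

[13, 17]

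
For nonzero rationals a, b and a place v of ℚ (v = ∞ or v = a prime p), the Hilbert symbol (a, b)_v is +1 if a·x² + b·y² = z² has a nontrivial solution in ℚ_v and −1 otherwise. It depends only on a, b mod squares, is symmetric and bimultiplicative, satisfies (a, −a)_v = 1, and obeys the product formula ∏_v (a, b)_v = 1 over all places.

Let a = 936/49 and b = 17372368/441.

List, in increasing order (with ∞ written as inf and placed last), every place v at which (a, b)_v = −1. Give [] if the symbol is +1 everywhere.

[2, 13]

Mod squares: a ≡ 26, b ≡ 13. Check v ∈ {∞, 2, 3, 7, 13, 17}.
v=2: v_2(a)=3, v_2(b)=4; units ≡ 5, 5 (mod 8); ε·ε+αω+βω = 0·0+3·1+4·1 ≡ 1  ⇒  (a,b)_2 = -1.
v=13: a=13^1·(≡2), b=13^1·(≡12) mod 13; (2|13)=-1, (12|13)=+1; (−1)^{1·1·6}·(-1)^1·(+1)^1 = -1.
v=7: a=7^-2·(≡5), b=7^-2·(≡3) mod 7; (5|7)=-1, (3|7)=-1; (−1)^{-2·-2·3}·(-1)^-2·(-1)^-2 = +1.
v=3: a=3^2·(≡2), b=3^-2·(≡1) mod 3; (2|3)=-1, (1|3)=+1; (−1)^{2·-2·1}·(-1)^-2·(+1)^2 = +1.
v=∞: 26 > 0 and 13 > 0  ⇒  (a,b)_∞ = +1.
v=17: a=17^0·(≡8), b=17^4·(≡13) mod 17; (8|17)=+1, (13|17)=+1; (−1)^{0·4·8}·(+1)^4·(+1)^0 = +1.
|Ram(26, 13)| = 2, even; anisotropic at {2, 13}.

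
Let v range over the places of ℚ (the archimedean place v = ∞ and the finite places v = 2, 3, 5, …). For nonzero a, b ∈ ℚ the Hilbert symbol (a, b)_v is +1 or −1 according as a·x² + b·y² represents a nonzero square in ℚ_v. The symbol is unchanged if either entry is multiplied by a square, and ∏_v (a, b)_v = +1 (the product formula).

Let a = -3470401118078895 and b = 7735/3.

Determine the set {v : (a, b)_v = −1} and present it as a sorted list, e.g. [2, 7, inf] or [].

Mod squares: a ≡ -8580495, b ≡ 23205. Check v ∈ {∞, 2, 3, 5, 7, 11, 13, 17, 19, 23}.
v=2: v_2(a)=0, v_2(b)=0; units ≡ 1, 5 (mod 8); ε·ε+αω+βω = 0·0+0·1+0·0 ≡ 0  ⇒  (a,b)_2 = +1.
v=11: a=11^1·(≡4), b=11^0·(≡8) mod 11; (4|11)=+1, (8|11)=-1; (−1)^{1·0·5}·(+1)^0·(-1)^1 = -1.
v=23: a=23^1·(≡9), b=23^0·(≡10) mod 23; (9|23)=+1, (10|23)=-1; (−1)^{1·0·11}·(+1)^0·(-1)^1 = -1.
v=∞: -8580495 < 0 and 23205 > 0  ⇒  (a,b)_∞ = +1.
v=7: a=7^3·(≡5), b=7^1·(≡2) mod 7; (5|7)=-1, (2|7)=+1; (−1)^{3·1·3}·(-1)^1·(+1)^3 = +1.
v=5: a=5^1·(≡1), b=5^1·(≡4) mod 5; (1|5)=+1, (4|5)=+1; (−1)^{1·1·2}·(+1)^1·(+1)^1 = +1.
v=3: a=3^1·(≡2), b=3^-1·(≡1) mod 3; (2|3)=-1, (1|3)=+1; (−1)^{1·-1·1}·(-1)^-1·(+1)^1 = +1.
v=13: a=13^4·(≡9), b=13^1·(≡12) mod 13; (9|13)=+1, (12|13)=+1; (−1)^{4·1·6}·(+1)^1·(+1)^4 = +1.
v=17: a=17^3·(≡10), b=17^1·(≡10) mod 17; (10|17)=-1, (10|17)=-1; (−1)^{3·1·8}·(-1)^1·(-1)^3 = +1.
v=19: a=19^1·(≡11), b=19^0·(≡7) mod 19; (11|19)=+1, (7|19)=+1; (−1)^{1·0·9}·(+1)^0·(+1)^1 = +1.
Ram(-8580495, 23205) = {11, 23}; no ℚ_11-point on the conic.

[11, 23]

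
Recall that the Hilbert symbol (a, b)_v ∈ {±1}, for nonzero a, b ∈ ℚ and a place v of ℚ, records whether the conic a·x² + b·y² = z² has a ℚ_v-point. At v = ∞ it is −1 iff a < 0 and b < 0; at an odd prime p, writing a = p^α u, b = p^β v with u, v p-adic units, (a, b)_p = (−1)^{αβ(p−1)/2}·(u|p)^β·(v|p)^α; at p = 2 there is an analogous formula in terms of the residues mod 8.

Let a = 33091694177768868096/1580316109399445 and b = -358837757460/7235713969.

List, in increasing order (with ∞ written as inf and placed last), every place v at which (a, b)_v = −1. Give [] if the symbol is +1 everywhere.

Mod squares: a ≡ 5, b ≡ -85. Check v ∈ {∞, 2, 3, 5, 7, 11, 13, 17, 19, 31, 37}.
v=7: a=7^6·(≡6), b=7^4·(≡5) mod 7; (6|7)=-1, (5|7)=-1; (−1)^{6·4·3}·(-1)^4·(-1)^6 = +1.
v=19: a=19^-4·(≡5), b=19^-2·(≡12) mod 19; (5|19)=+1, (12|19)=-1; (−1)^{-4·-2·9}·(+1)^-2·(-1)^-4 = +1.
v=17: a=17^4·(≡11), b=17^3·(≡5) mod 17; (11|17)=-1, (5|17)=-1; (−1)^{4·3·8}·(-1)^3·(-1)^4 = -1.
v=13: a=13^2·(≡11), b=13^2·(≡7) mod 13; (11|13)=-1, (7|13)=-1; (−1)^{2·2·6}·(-1)^2·(-1)^2 = +1.
v=31: a=31^2·(≡25), b=31^0·(≡1) mod 31; (25|31)=+1, (1|31)=+1; (−1)^{2·0·15}·(+1)^0·(+1)^2 = +1.
v=2: v_2(a)=8, v_2(b)=2; units ≡ 5, 3 (mod 8); ε·ε+αω+βω = 0·1+8·1+2·1 ≡ 0  ⇒  (a,b)_2 = +1.
v=37: a=37^-2·(≡24), b=37^-2·(≡16) mod 37; (24|37)=-1, (16|37)=+1; (−1)^{-2·-2·18}·(-1)^-2·(+1)^-2 = +1.
v=3: a=3^4·(≡2), b=3^2·(≡2) mod 3; (2|3)=-1, (2|3)=-1; (−1)^{4·2·1}·(-1)^2·(-1)^4 = +1.
v=∞: 5 > 0 and -85 < 0  ⇒  (a,b)_∞ = +1.
v=5: a=5^-1·(≡4), b=5^1·(≡2) mod 5; (4|5)=+1, (2|5)=-1; (−1)^{-1·1·2}·(+1)^1·(-1)^-1 = -1.
v=11: a=11^-6·(≡4), b=11^-4·(≡5) mod 11; (4|11)=+1, (5|11)=+1; (−1)^{-6·-4·5}·(+1)^-4·(+1)^-6 = +1.
Ram(5, -85) = {5, 17}; no ℚ_5-point on the conic.

[5, 17]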